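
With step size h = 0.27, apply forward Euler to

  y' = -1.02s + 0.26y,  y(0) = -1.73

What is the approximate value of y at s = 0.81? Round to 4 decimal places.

-2.3488

Euler: y_{n+1} = y_n + h·f(s_n, y_n).
s=0.000000, y=-1.730000: f=-0.449800 → y ← -1.730000 + 0.27·(-0.449800) = -1.851446
s=0.270000, y=-1.851446: f=-0.756776 → y ← -1.851446 + 0.27·(-0.756776) = -2.055776
s=0.540000, y=-2.055776: f=-1.085302 → y ← -2.055776 + 0.27·(-1.085302) = -2.348807
y(0.81) ≈ -2.3488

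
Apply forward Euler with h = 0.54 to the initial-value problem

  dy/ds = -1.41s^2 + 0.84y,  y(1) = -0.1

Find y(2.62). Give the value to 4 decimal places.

-7.8349

Euler: y_{n+1} = y_n + h·f(s_n, y_n).
s=1.000000, y=-0.100000: f=-1.494000 → y ← -0.100000 + 0.54·(-1.494000) = -0.906760
s=1.540000, y=-0.906760: f=-4.105634 → y ← -0.906760 + 0.54·(-4.105634) = -3.123803
s=2.080000, y=-3.123803: f=-8.724218 → y ← -3.123803 + 0.54·(-8.724218) = -7.834880
y(2.62) ≈ -7.8349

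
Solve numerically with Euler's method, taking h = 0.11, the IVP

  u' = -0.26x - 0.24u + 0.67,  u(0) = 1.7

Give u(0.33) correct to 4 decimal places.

Euler: u_{n+1} = u_n + h·f(x_n, u_n).
x=0.000000, u=1.700000: f=0.262000 → u ← 1.700000 + 0.11·0.262000 = 1.728820
x=0.110000, u=1.728820: f=0.226483 → u ← 1.728820 + 0.11·0.226483 = 1.753733
x=0.220000, u=1.753733: f=0.191904 → u ← 1.753733 + 0.11·0.191904 = 1.774843
u(0.33) ≈ 1.7748

1.7748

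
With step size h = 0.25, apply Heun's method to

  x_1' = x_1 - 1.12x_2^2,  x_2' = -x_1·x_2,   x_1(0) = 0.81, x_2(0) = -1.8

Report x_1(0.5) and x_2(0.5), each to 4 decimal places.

-0.5398, -1.6555

Heun on (x_1,x_2): k1 = f(s_n, state_n); k2 = f(s_n + h, state_n + h·k1); state_{n+1} = state_n + (h/2)·(k1 + k2).
0.000000: (0.810000, -1.800000)
  k1 = (-2.818800, 1.458000)
  predictor → (0.105300, -1.435500)
  k2 = (-2.202639, 0.151158)
  → (0.182320, -1.598855)
0.250000: (0.182320, -1.598855)
  k1 = (-2.680779, 0.291503)
  predictor → (-0.487875, -1.525979)
  k2 = (-3.095921, -0.744487)
  → (-0.539767, -1.655478)
(x_1(0.5), x_2(0.5)) ≈ (-0.5398, -1.6555)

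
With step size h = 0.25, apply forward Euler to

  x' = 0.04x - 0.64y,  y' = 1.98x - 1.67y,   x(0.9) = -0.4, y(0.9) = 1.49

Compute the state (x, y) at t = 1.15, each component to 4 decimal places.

Euler on (x,y): x_{n+1} = x_n + h·x', y_{n+1} = y_n + h·y'.
0.900000: (-0.400000, 1.490000); f=(-0.969600, -3.280300) → (-0.642400, 0.669925)
(x(1.15), y(1.15)) ≈ (-0.6424, 0.6699)

-0.6424, 0.6699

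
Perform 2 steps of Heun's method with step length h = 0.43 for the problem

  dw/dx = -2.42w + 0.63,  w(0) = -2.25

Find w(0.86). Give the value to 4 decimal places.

Heun: k1 = f(x_n, w_n); k2 = f(x_n + h, w_n + h·k1); w_{n+1} = w_n + (h/2)·(k1 + k2).
x=0.000000, w=-2.250000:
  k1 = f(0.000000, -2.250000) = 6.075000
  k2 = f(0.430000, 0.362250) = -0.246645
  w ← -2.250000 + (0.43/2)·(6.075000 + (-0.246645)) = -0.996904
x=0.430000, w=-0.996904:
  k1 = f(0.430000, -0.996904) = 3.042507
  k2 = f(0.860000, 0.311374) = -0.123526
  w ← -0.996904 + (0.43/2)·(3.042507 + (-0.123526)) = -0.369323
w(0.86) ≈ -0.3693

-0.3693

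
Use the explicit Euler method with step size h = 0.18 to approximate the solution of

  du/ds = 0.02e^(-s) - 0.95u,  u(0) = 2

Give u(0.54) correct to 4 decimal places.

1.1469

Euler: u_{n+1} = u_n + h·f(s_n, u_n).
s=0.000000, u=2.000000: f=-1.880000 → u ← 2.000000 + 0.18·(-1.880000) = 1.661600
s=0.180000, u=1.661600: f=-1.561815 → u ← 1.661600 + 0.18·(-1.561815) = 1.380473
s=0.360000, u=1.380473: f=-1.297496 → u ← 1.380473 + 0.18·(-1.297496) = 1.146924
u(0.54) ≈ 1.1469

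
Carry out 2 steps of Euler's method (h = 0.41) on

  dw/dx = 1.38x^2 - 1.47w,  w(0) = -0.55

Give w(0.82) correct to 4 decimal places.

Euler: w_{n+1} = w_n + h·f(x_n, w_n).
x=0.000000, w=-0.550000: f=0.808500 → w ← -0.550000 + 0.41·0.808500 = -0.218515
x=0.410000, w=-0.218515: f=0.553195 → w ← -0.218515 + 0.41·0.553195 = 0.008295
w(0.82) ≈ 0.0083

0.0083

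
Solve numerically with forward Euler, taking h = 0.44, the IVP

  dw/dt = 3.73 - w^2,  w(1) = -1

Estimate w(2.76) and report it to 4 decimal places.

Euler: w_{n+1} = w_n + h·f(t_n, w_n).
t=1.000000, w=-1.000000: f=2.730000 → w ← -1.000000 + 0.44·2.730000 = 0.201200
t=1.440000, w=0.201200: f=3.689519 → w ← 0.201200 + 0.44·3.689519 = 1.824588
t=1.880000, w=1.824588: f=0.400878 → w ← 1.824588 + 0.44·0.400878 = 2.000974
t=2.320000, w=2.000974: f=-0.273899 → w ← 2.000974 + 0.44·(-0.273899) = 1.880459
w(2.76) ≈ 1.8805

1.8805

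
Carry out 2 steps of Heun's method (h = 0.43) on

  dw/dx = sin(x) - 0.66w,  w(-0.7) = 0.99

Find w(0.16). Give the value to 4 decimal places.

0.4413

Heun: k1 = f(x_n, w_n); k2 = f(x_n + h, w_n + h·k1); w_{n+1} = w_n + (h/2)·(k1 + k2).
x=-0.700000, w=0.990000:
  k1 = f(-0.700000, 0.990000) = -1.297618
  k2 = f(-0.270000, 0.432024) = -0.551868
  w ← 0.990000 + (0.43/2)·(-1.297618 + (-0.551868)) = 0.592361
x=-0.270000, w=0.592361:
  k1 = f(-0.270000, 0.592361) = -0.657689
  k2 = f(0.160000, 0.309554) = -0.044988
  w ← 0.592361 + (0.43/2)·(-0.657689 + (-0.044988)) = 0.441285
w(0.16) ≈ 0.4413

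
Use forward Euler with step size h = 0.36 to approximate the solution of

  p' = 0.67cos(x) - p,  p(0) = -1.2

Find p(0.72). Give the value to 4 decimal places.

Euler: p_{n+1} = p_n + h·f(x_n, p_n).
x=0.000000, p=-1.200000: f=1.870000 → p ← -1.200000 + 0.36·1.870000 = -0.526800
x=0.360000, p=-0.526800: f=1.153851 → p ← -0.526800 + 0.36·1.153851 = -0.111414
p(0.72) ≈ -0.1114

-0.1114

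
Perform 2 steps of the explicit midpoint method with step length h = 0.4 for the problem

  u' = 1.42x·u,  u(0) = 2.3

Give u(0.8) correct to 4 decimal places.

3.5333

Midpoint: k1 = f(x_n, u_n); k2 = f(x_n + h/2, u_n + (h/2)·k1); u_{n+1} = u_n + h·k2.
x=0.000000, u=2.300000:
  k1 = f(0.000000, 2.300000) = 0.000000
  k2 = f(0.200000, 2.300000) = 0.653200
  u ← 2.300000 + 0.4·0.653200 = 2.561280
x=0.400000, u=2.561280:
  k1 = f(0.400000, 2.561280) = 1.454807
  k2 = f(0.600000, 2.852241) = 2.430110
  u ← 2.561280 + 0.4·2.430110 = 3.533324
u(0.8) ≈ 3.5333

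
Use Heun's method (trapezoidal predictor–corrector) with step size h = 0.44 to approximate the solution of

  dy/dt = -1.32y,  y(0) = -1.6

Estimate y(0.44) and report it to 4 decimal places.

-0.9406

Heun: k1 = f(t_n, y_n); k2 = f(t_n + h, y_n + h·k1); y_{n+1} = y_n + (h/2)·(k1 + k2).
t=0.000000, y=-1.600000:
  k1 = f(0.000000, -1.600000) = 2.112000
  k2 = f(0.440000, -0.670720) = 0.885350
  y ← -1.600000 + (0.44/2)·(2.112000 + 0.885350) = -0.940583
y(0.44) ≈ -0.9406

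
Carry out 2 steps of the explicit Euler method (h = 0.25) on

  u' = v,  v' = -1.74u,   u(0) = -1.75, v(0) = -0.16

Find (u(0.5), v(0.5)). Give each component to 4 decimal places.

-1.6397, 1.3799

Euler on (u,v): u_{n+1} = u_n + h·u', v_{n+1} = v_n + h·v'.
0.000000: (-1.750000, -0.160000); f=(-0.160000, 3.045000) → (-1.790000, 0.601250)
0.250000: (-1.790000, 0.601250); f=(0.601250, 3.114600) → (-1.639687, 1.379900)
(u(0.5), v(0.5)) ≈ (-1.6397, 1.3799)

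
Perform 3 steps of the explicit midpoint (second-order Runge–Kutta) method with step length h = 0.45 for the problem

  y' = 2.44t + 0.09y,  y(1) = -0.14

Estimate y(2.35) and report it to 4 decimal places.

Midpoint: k1 = f(t_n, y_n); k2 = f(t_n + h/2, y_n + (h/2)·k1); y_{n+1} = y_n + h·k2.
t=1.000000, y=-0.140000:
  k1 = f(1.000000, -0.140000) = 2.427400
  k2 = f(1.225000, 0.406165) = 3.025555
  y ← -0.140000 + 0.45·3.025555 = 1.221500
t=1.450000, y=1.221500:
  k1 = f(1.450000, 1.221500) = 3.647935
  k2 = f(1.675000, 2.042285) = 4.270806
  y ← 1.221500 + 0.45·4.270806 = 3.143362
t=1.900000, y=3.143362:
  k1 = f(1.900000, 3.143362) = 4.918903
  k2 = f(2.125000, 4.250115) = 5.567510
  y ← 3.143362 + 0.45·5.567510 = 5.648742
y(2.35) ≈ 5.6487

5.6487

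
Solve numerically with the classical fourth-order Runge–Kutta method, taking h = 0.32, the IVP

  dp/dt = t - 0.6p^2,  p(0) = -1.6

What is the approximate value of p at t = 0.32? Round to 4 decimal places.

-2.2411

RK4: k1 = f(t_n, p_n); k2 = f(t_n + h/2, p_n + (h/2)·k1); k3 = f(t_n + h/2, p_n + (h/2)·k2); k4 = f(t_n + h, p_n + h·k3); p_{n+1} = p_n + (h/6)·(k1 + 2k2 + 2k3 + k4).
t=0.000000, p=-1.600000:
  k1 = f(0.000000, -1.600000) = -1.536000
  k2 = f(0.160000, -1.845760) = -1.884098
  k3 = f(0.160000, -1.901456) = -2.009320
  k4 = f(0.320000, -2.242982) = -2.698582
  p ← -1.600000 + (0.32/6)·(k1 + 2k2 + 2k3 + k4) = -2.241142
p(0.32) ≈ -2.2411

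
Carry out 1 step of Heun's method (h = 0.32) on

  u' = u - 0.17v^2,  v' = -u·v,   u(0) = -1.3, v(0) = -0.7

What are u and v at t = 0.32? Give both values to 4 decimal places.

Heun on (u,v): k1 = f(t_n, state_n); k2 = f(t_n + h, state_n + h·k1); state_{n+1} = state_n + (h/2)·(k1 + k2).
0.000000: (-1.300000, -0.700000)
  k1 = (-1.383300, -0.910000)
  predictor → (-1.742656, -0.991200)
  k2 = (-1.909677, -1.727321)
  → (-1.826876, -1.121971)
(u(0.32), v(0.32)) ≈ (-1.8269, -1.1220)

-1.8269, -1.1220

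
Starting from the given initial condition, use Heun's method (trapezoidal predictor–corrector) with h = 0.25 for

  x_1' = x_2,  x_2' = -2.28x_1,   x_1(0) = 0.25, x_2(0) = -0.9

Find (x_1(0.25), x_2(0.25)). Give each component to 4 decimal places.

Heun on (x_1,x_2): k1 = f(t_n, state_n); k2 = f(t_n + h, state_n + h·k1); state_{n+1} = state_n + (h/2)·(k1 + k2).
0.000000: (0.250000, -0.900000)
  k1 = (-0.900000, -0.570000)
  predictor → (0.025000, -1.042500)
  k2 = (-1.042500, -0.057000)
  → (0.007188, -0.978375)
(x_1(0.25), x_2(0.25)) ≈ (0.0072, -0.9784)

0.0072, -0.9784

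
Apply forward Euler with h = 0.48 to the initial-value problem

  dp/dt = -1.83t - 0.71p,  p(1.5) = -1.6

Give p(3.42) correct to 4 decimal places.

-5.4423

Euler: p_{n+1} = p_n + h·f(t_n, p_n).
t=1.500000, p=-1.600000: f=-1.609000 → p ← -1.600000 + 0.48·(-1.609000) = -2.372320
t=1.980000, p=-2.372320: f=-1.939053 → p ← -2.372320 + 0.48·(-1.939053) = -3.303065
t=2.460000, p=-3.303065: f=-2.156624 → p ← -3.303065 + 0.48·(-2.156624) = -4.338245
t=2.940000, p=-4.338245: f=-2.300046 → p ← -4.338245 + 0.48·(-2.300046) = -5.442267
p(3.42) ≈ -5.4423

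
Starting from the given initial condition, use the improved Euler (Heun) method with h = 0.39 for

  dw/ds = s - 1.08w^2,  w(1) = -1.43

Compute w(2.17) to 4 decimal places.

-63.4532

Heun: k1 = f(s_n, w_n); k2 = f(s_n + h, w_n + h·k1); w_{n+1} = w_n + (h/2)·(k1 + k2).
s=1.000000, w=-1.430000:
  k1 = f(1.000000, -1.430000) = -1.208492
  k2 = f(1.390000, -1.901312) = -2.514186
  w ← -1.430000 + (0.39/2)·(-1.208492 + (-2.514186)) = -2.155922
s=1.390000, w=-2.155922:
  k1 = f(1.390000, -2.155922) = -3.629840
  k2 = f(1.780000, -3.571560) = -11.996524
  w ← -2.155922 + (0.39/2)·(-3.629840 + (-11.996524)) = -5.203063
s=1.780000, w=-5.203063:
  k1 = f(1.780000, -5.203063) = -27.457616
  k2 = f(2.170000, -15.911533) = -271.261046
  w ← -5.203063 + (0.39/2)·(-27.457616 + (-271.261046)) = -63.453202
w(2.17) ≈ -63.4532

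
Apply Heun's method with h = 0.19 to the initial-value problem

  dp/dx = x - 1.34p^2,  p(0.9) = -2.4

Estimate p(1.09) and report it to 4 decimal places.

-4.6827

Heun: k1 = f(x_n, p_n); k2 = f(x_n + h, p_n + h·k1); p_{n+1} = p_n + (h/2)·(k1 + k2).
x=0.900000, p=-2.400000:
  k1 = f(0.900000, -2.400000) = -6.818400
  k2 = f(1.090000, -3.695496) = -17.209966
  p ← -2.400000 + (0.19/2)·(-6.818400 + (-17.209966)) = -4.682695
p(1.09) ≈ -4.6827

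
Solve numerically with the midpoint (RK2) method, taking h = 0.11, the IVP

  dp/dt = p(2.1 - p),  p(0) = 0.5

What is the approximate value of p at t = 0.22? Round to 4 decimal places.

Midpoint: k1 = f(t_n, p_n); k2 = f(t_n + h/2, p_n + (h/2)·k1); p_{n+1} = p_n + h·k2.
t=0.000000, p=0.500000:
  k1 = f(0.000000, 0.500000) = 0.800000
  k2 = f(0.055000, 0.544000) = 0.846464
  p ← 0.500000 + 0.11·0.846464 = 0.593111
t=0.110000, p=0.593111:
  k1 = f(0.110000, 0.593111) = 0.893752
  k2 = f(0.165000, 0.642267) = 0.936254
  p ← 0.593111 + 0.11·0.936254 = 0.696099
p(0.22) ≈ 0.6961

0.6961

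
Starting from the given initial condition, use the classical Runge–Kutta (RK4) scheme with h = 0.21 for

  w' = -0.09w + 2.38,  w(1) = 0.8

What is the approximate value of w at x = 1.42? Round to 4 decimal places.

1.7513

RK4: k1 = f(x_n, w_n); k2 = f(x_n + h/2, w_n + (h/2)·k1); k3 = f(x_n + h/2, w_n + (h/2)·k2); k4 = f(x_n + h, w_n + h·k3); w_{n+1} = w_n + (h/6)·(k1 + 2k2 + 2k3 + k4).
x=1.000000, w=0.800000:
  k1 = f(1.000000, 0.800000) = 2.308000
  k2 = f(1.105000, 1.042340) = 2.286189
  k3 = f(1.105000, 1.040050) = 2.286396
  k4 = f(1.210000, 1.280143) = 2.264787
  w ← 0.800000 + (0.21/6)·(k1 + 2k2 + 2k3 + k4) = 1.280128
x=1.210000, w=1.280128:
  k1 = f(1.210000, 1.280128) = 2.264788
  k2 = f(1.315000, 1.517931) = 2.243386
  k3 = f(1.315000, 1.515684) = 2.243588
  k4 = f(1.420000, 1.751282) = 2.222385
  w ← 1.280128 + (0.21/6)·(k1 + 2k2 + 2k3 + k4) = 1.751268
w(1.42) ≈ 1.7513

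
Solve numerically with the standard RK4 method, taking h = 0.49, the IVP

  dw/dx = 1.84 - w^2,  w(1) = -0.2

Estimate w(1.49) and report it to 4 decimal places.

0.6426

RK4: k1 = f(x_n, w_n); k2 = f(x_n + h/2, w_n + (h/2)·k1); k3 = f(x_n + h/2, w_n + (h/2)·k2); k4 = f(x_n + h, w_n + h·k3); w_{n+1} = w_n + (h/6)·(k1 + 2k2 + 2k3 + k4).
x=1.000000, w=-0.200000:
  k1 = f(1.000000, -0.200000) = 1.800000
  k2 = f(1.245000, 0.241000) = 1.781919
  k3 = f(1.245000, 0.236570) = 1.784035
  k4 = f(1.490000, 0.674177) = 1.385485
  w ← -0.200000 + (0.49/6)·(k1 + 2k2 + 2k3 + k4) = 0.642587
w(1.49) ≈ 0.6426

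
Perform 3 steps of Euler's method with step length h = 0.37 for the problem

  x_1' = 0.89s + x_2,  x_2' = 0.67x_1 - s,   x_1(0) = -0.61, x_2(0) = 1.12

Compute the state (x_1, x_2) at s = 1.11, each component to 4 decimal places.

Euler on (x_1,x_2): x_1_{n+1} = x_1_n + h·x_1', x_2_{n+1} = x_2_n + h·x_2'.
0.000000: (-0.610000, 1.120000); f=(1.120000, -0.408700) → (-0.195600, 0.968781)
0.370000: (-0.195600, 0.968781); f=(1.298081, -0.501052) → (0.284690, 0.783392)
0.740000: (0.284690, 0.783392); f=(1.441992, -0.549258) → (0.818227, 0.580166)
(x_1(1.11), x_2(1.11)) ≈ (0.8182, 0.5802)

0.8182, 0.5802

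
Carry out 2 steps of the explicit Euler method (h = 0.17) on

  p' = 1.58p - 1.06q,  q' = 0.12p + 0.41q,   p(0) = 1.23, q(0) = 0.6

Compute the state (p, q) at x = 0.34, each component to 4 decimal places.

1.7222, 0.7430

Euler on (p,q): p_{n+1} = p_n + h·p', q_{n+1} = q_n + h·q'.
0.000000: (1.230000, 0.600000); f=(1.307400, 0.393600) → (1.452258, 0.666912)
0.170000: (1.452258, 0.666912); f=(1.587641, 0.447705) → (1.722157, 0.743022)
(p(0.34), q(0.34)) ≈ (1.7222, 0.7430)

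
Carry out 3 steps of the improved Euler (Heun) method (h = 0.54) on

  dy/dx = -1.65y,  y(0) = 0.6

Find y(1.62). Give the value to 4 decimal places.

Heun: k1 = f(x_n, y_n); k2 = f(x_n + h, y_n + h·k1); y_{n+1} = y_n + (h/2)·(k1 + k2).
x=0.000000, y=0.600000:
  k1 = f(0.000000, 0.600000) = -0.990000
  k2 = f(0.540000, 0.065400) = -0.107910
  y ← 0.600000 + (0.54/2)·(-0.990000 + (-0.107910)) = 0.303564
x=0.540000, y=0.303564:
  k1 = f(0.540000, 0.303564) = -0.500881
  k2 = f(1.080000, 0.033089) = -0.054596
  y ← 0.303564 + (0.54/2)·(-0.500881 + (-0.054596)) = 0.153585
x=1.080000, y=0.153585:
  k1 = f(1.080000, 0.153585) = -0.253416
  k2 = f(1.620000, 0.016741) = -0.027622
  y ← 0.153585 + (0.54/2)·(-0.253416 + (-0.027622)) = 0.077705
y(1.62) ≈ 0.0777

0.0777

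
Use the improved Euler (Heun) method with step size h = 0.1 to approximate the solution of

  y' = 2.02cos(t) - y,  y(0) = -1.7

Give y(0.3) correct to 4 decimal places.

-0.7463

Heun: k1 = f(t_n, y_n); k2 = f(t_n + h, y_n + h·k1); y_{n+1} = y_n + (h/2)·(k1 + k2).
t=0.000000, y=-1.700000:
  k1 = f(0.000000, -1.700000) = 3.720000
  k2 = f(0.100000, -1.328000) = 3.337908
  y ← -1.700000 + (0.1/2)·(3.720000 + 3.337908) = -1.347105
t=0.100000, y=-1.347105:
  k1 = f(0.100000, -1.347105) = 3.357013
  k2 = f(0.200000, -1.011403) = 2.991138
  y ← -1.347105 + (0.1/2)·(3.357013 + 2.991138) = -1.029697
t=0.200000, y=-1.029697:
  k1 = f(0.200000, -1.029697) = 3.009432
  k2 = f(0.300000, -0.728754) = 2.658534
  y ← -1.029697 + (0.1/2)·(3.009432 + 2.658534) = -0.746299
y(0.3) ≈ -0.7463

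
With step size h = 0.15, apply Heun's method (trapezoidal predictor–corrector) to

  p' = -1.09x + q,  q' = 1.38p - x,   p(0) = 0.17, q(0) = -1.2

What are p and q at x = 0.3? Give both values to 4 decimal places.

Heun on (p,q): k1 = f(x_n, state_n); k2 = f(x_n + h, state_n + h·k1); state_{n+1} = state_n + (h/2)·(k1 + k2).
0.000000: (0.170000, -1.200000)
  k1 = (-1.200000, 0.234600)
  predictor → (-0.010000, -1.164810)
  k2 = (-1.328310, -0.163800)
  → (-0.019623, -1.194690)
0.150000: (-0.019623, -1.194690)
  k1 = (-1.358190, -0.177080)
  predictor → (-0.223352, -1.221252)
  k2 = (-1.548252, -0.608225)
  → (-0.237606, -1.253588)
(p(0.3), q(0.3)) ≈ (-0.2376, -1.2536)

-0.2376, -1.2536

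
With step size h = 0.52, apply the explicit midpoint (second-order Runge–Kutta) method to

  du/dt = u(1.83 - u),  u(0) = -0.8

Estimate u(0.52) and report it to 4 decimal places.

Midpoint: k1 = f(t_n, u_n); k2 = f(t_n + h/2, u_n + (h/2)·k1); u_{n+1} = u_n + h·k2.
t=0.000000, u=-0.800000:
  k1 = f(0.000000, -0.800000) = -2.104000
  k2 = f(0.260000, -1.347040) = -4.279600
  u ← -0.800000 + 0.52·(-4.279600) = -3.025392
u(0.52) ≈ -3.0254

-3.0254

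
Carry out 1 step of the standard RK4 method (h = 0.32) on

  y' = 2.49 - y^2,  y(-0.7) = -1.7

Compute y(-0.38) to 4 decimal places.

-1.9352

RK4: k1 = f(x_n, y_n); k2 = f(x_n + h/2, y_n + (h/2)·k1); k3 = f(x_n + h/2, y_n + (h/2)·k2); k4 = f(x_n + h, y_n + h·k3); y_{n+1} = y_n + (h/6)·(k1 + 2k2 + 2k3 + k4).
x=-0.700000, y=-1.700000:
  k1 = f(-0.700000, -1.700000) = -0.400000
  k2 = f(-0.540000, -1.764000) = -0.621696
  k3 = f(-0.540000, -1.799471) = -0.748097
  k4 = f(-0.380000, -1.939391) = -1.271238
  y ← -1.700000 + (0.32/6)·(k1 + 2k2 + 2k3 + k4) = -1.935244
y(-0.38) ≈ -1.9352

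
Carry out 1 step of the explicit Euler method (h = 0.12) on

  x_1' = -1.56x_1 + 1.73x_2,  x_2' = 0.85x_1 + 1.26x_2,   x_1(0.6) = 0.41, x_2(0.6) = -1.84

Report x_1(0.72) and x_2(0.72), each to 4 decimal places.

-0.0487, -2.0764

Euler on (x_1,x_2): x_1_{n+1} = x_1_n + h·x_1', x_2_{n+1} = x_2_n + h·x_2'.
0.600000: (0.410000, -1.840000); f=(-3.822800, -1.969900) → (-0.048736, -2.076388)
(x_1(0.72), x_2(0.72)) ≈ (-0.0487, -2.0764)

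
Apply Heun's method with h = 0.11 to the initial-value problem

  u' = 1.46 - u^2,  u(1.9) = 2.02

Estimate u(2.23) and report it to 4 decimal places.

Heun: k1 = f(t_n, u_n); k2 = f(t_n + h, u_n + h·k1); u_{n+1} = u_n + (h/2)·(k1 + k2).
t=1.900000, u=2.020000:
  k1 = f(1.900000, 2.020000) = -2.620400
  k2 = f(2.010000, 1.731756) = -1.538979
  u ← 2.020000 + (0.11/2)·(-2.620400 + (-1.538979)) = 1.791234
t=2.010000, u=1.791234:
  k1 = f(2.010000, 1.791234) = -1.748520
  k2 = f(2.120000, 1.598897) = -1.096472
  u ← 1.791234 + (0.11/2)·(-1.748520 + (-1.096472)) = 1.634760
t=2.120000, u=1.634760:
  k1 = f(2.120000, 1.634760) = -1.212439
  k2 = f(2.230000, 1.501391) = -0.794176
  u ← 1.634760 + (0.11/2)·(-1.212439 + (-0.794176)) = 1.524396
u(2.23) ≈ 1.5244

1.5244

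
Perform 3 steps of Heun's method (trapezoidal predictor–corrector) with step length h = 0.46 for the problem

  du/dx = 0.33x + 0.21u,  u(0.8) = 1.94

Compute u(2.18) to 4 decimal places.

Heun: k1 = f(x_n, u_n); k2 = f(x_n + h, u_n + h·k1); u_{n+1} = u_n + (h/2)·(k1 + k2).
x=0.800000, u=1.940000:
  k1 = f(0.800000, 1.940000) = 0.671400
  k2 = f(1.260000, 2.248844) = 0.888057
  u ← 1.940000 + (0.46/2)·(0.671400 + 0.888057) = 2.298675
x=1.260000, u=2.298675:
  k1 = f(1.260000, 2.298675) = 0.898522
  k2 = f(1.720000, 2.711995) = 1.137119
  u ← 2.298675 + (0.46/2)·(0.898522 + 1.137119) = 2.766873
x=1.720000, u=2.766873:
  k1 = f(1.720000, 2.766873) = 1.148643
  k2 = f(2.180000, 3.295248) = 1.411402
  u ← 2.766873 + (0.46/2)·(1.148643 + 1.411402) = 3.355683
u(2.18) ≈ 3.3557

3.3557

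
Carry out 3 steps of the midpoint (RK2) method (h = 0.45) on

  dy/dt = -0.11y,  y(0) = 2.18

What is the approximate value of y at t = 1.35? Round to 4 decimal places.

Midpoint: k1 = f(t_n, y_n); k2 = f(t_n + h/2, y_n + (h/2)·k1); y_{n+1} = y_n + h·k2.
t=0.000000, y=2.180000:
  k1 = f(0.000000, 2.180000) = -0.239800
  k2 = f(0.225000, 2.126045) = -0.233865
  y ← 2.180000 + 0.45·(-0.233865) = 2.074761
t=0.450000, y=2.074761:
  k1 = f(0.450000, 2.074761) = -0.228224
  k2 = f(0.675000, 2.023410) = -0.222575
  y ← 2.074761 + 0.45·(-0.222575) = 1.974602
t=0.900000, y=1.974602:
  k1 = f(0.900000, 1.974602) = -0.217206
  k2 = f(1.125000, 1.925731) = -0.211830
  y ← 1.974602 + 0.45·(-0.211830) = 1.879278
y(1.35) ≈ 1.8793

1.8793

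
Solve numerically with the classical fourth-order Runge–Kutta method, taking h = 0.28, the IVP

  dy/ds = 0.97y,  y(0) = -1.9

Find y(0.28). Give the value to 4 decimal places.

RK4: k1 = f(s_n, y_n); k2 = f(s_n + h/2, y_n + (h/2)·k1); k3 = f(s_n + h/2, y_n + (h/2)·k2); k4 = f(s_n + h, y_n + h·k3); y_{n+1} = y_n + (h/6)·(k1 + 2k2 + 2k3 + k4).
s=0.000000, y=-1.900000:
  k1 = f(0.000000, -1.900000) = -1.843000
  k2 = f(0.140000, -2.158020) = -2.093279
  k3 = f(0.140000, -2.193059) = -2.127267
  k4 = f(0.280000, -2.495635) = -2.420766
  y ← -1.900000 + (0.28/6)·(k1 + 2k2 + 2k3 + k4) = -2.492893
y(0.28) ≈ -2.4929

-2.4929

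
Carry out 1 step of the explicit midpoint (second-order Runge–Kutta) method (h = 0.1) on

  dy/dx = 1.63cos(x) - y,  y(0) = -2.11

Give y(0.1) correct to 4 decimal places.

Midpoint: k1 = f(x_n, y_n); k2 = f(x_n + h/2, y_n + (h/2)·k1); y_{n+1} = y_n + h·k2.
x=0.000000, y=-2.110000:
  k1 = f(0.000000, -2.110000) = 3.740000
  k2 = f(0.050000, -1.923000) = 3.550963
  y ← -2.110000 + 0.1·3.550963 = -1.754904
y(0.1) ≈ -1.7549

-1.7549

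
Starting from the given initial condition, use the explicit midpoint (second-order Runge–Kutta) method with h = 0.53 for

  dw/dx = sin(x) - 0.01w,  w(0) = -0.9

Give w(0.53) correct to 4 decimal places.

Midpoint: k1 = f(x_n, w_n); k2 = f(x_n + h/2, w_n + (h/2)·k1); w_{n+1} = w_n + h·k2.
x=0.000000, w=-0.900000:
  k1 = f(0.000000, -0.900000) = 0.009000
  k2 = f(0.265000, -0.897615) = 0.270885
  w ← -0.900000 + 0.53·0.270885 = -0.756431
w(0.53) ≈ -0.7564

-0.7564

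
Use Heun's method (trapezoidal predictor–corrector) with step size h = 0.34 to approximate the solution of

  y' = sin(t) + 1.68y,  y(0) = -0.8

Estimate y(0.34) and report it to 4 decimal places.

-1.3308

Heun: k1 = f(t_n, y_n); k2 = f(t_n + h, y_n + h·k1); y_{n+1} = y_n + (h/2)·(k1 + k2).
t=0.000000, y=-0.800000:
  k1 = f(0.000000, -0.800000) = -1.344000
  k2 = f(0.340000, -1.256960) = -1.778206
  y ← -0.800000 + (0.34/2)·(-1.344000 + (-1.778206)) = -1.330775
y(0.34) ≈ -1.3308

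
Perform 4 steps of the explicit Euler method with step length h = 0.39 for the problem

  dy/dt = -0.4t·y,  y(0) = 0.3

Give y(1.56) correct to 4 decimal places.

Euler: y_{n+1} = y_n + h·f(t_n, y_n).
t=0.000000, y=0.300000: f=0.000000 → y ← 0.300000 + 0.39·0.000000 = 0.300000
t=0.390000, y=0.300000: f=-0.046800 → y ← 0.300000 + 0.39·(-0.046800) = 0.281748
t=0.780000, y=0.281748: f=-0.087905 → y ← 0.281748 + 0.39·(-0.087905) = 0.247465
t=1.170000, y=0.247465: f=-0.115814 → y ← 0.247465 + 0.39·(-0.115814) = 0.202298
y(1.56) ≈ 0.2023

0.2023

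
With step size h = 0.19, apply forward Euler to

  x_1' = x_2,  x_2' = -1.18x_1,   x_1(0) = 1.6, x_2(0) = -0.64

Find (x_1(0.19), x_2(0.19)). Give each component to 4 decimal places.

1.4784, -0.9987

Euler on (x_1,x_2): x_1_{n+1} = x_1_n + h·x_1', x_2_{n+1} = x_2_n + h·x_2'.
0.000000: (1.600000, -0.640000); f=(-0.640000, -1.888000) → (1.478400, -0.998720)
(x_1(0.19), x_2(0.19)) ≈ (1.4784, -0.9987)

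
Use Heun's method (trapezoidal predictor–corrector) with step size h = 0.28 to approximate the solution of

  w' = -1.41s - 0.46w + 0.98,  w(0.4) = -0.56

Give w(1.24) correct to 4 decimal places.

Heun: k1 = f(s_n, w_n); k2 = f(s_n + h, w_n + h·k1); w_{n+1} = w_n + (h/2)·(k1 + k2).
s=0.400000, w=-0.560000:
  k1 = f(0.400000, -0.560000) = 0.673600
  k2 = f(0.680000, -0.371392) = 0.192040
  w ← -0.560000 + (0.28/2)·(0.673600 + 0.192040) = -0.438810
s=0.680000, w=-0.438810:
  k1 = f(0.680000, -0.438810) = 0.223053
  k2 = f(0.960000, -0.376356) = -0.200476
  w ← -0.438810 + (0.28/2)·(0.223053 + (-0.200476)) = -0.435650
s=0.960000, w=-0.435650:
  k1 = f(0.960000, -0.435650) = -0.173201
  k2 = f(1.240000, -0.484146) = -0.545693
  w ← -0.435650 + (0.28/2)·(-0.173201 + (-0.545693)) = -0.536295
w(1.24) ≈ -0.5363

-0.5363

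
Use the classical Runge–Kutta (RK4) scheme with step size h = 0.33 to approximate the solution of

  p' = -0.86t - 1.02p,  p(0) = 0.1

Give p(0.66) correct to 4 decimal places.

RK4: k1 = f(t_n, p_n); k2 = f(t_n + h/2, p_n + (h/2)·k1); k3 = f(t_n + h/2, p_n + (h/2)·k2); k4 = f(t_n + h, p_n + h·k3); p_{n+1} = p_n + (h/6)·(k1 + 2k2 + 2k3 + k4).
t=0.000000, p=0.100000:
  k1 = f(0.000000, 0.100000) = -0.102000
  k2 = f(0.165000, 0.083170) = -0.226733
  k3 = f(0.165000, 0.062589) = -0.205741
  k4 = f(0.330000, 0.032106) = -0.316548
  p ← 0.100000 + (0.33/6)·(k1 + 2k2 + 2k3 + k4) = 0.029408
t=0.330000, p=0.029408:
  k1 = f(0.330000, 0.029408) = -0.313796
  k2 = f(0.495000, -0.022369) = -0.402884
  k3 = f(0.495000, -0.037068) = -0.387890
  k4 = f(0.660000, -0.098596) = -0.467032
  p ← 0.029408 + (0.33/6)·(k1 + 2k2 + 2k3 + k4) = -0.100523
p(0.66) ≈ -0.1005

-0.1005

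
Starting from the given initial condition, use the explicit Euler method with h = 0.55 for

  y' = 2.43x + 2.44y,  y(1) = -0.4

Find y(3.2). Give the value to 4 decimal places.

26.6119

Euler: y_{n+1} = y_n + h·f(x_n, y_n).
x=1.000000, y=-0.400000: f=1.454000 → y ← -0.400000 + 0.55·1.454000 = 0.399700
x=1.550000, y=0.399700: f=4.741768 → y ← 0.399700 + 0.55·4.741768 = 3.007672
x=2.100000, y=3.007672: f=12.441721 → y ← 3.007672 + 0.55·12.441721 = 9.850619
x=2.650000, y=9.850619: f=30.475010 → y ← 9.850619 + 0.55·30.475010 = 26.611874
y(3.2) ≈ 26.6119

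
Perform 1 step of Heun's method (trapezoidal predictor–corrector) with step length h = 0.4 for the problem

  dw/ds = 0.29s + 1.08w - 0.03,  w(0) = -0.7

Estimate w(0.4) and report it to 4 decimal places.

Heun: k1 = f(s_n, w_n); k2 = f(s_n + h, w_n + h·k1); w_{n+1} = w_n + (h/2)·(k1 + k2).
s=0.000000, w=-0.700000:
  k1 = f(0.000000, -0.700000) = -0.786000
  k2 = f(0.400000, -1.014400) = -1.009552
  w ← -0.700000 + (0.4/2)·(-0.786000 + (-1.009552)) = -1.059110
w(0.4) ≈ -1.0591

-1.0591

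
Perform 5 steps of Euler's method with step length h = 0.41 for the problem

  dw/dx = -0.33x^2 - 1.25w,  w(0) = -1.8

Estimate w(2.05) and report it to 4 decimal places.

-0.5375

Euler: w_{n+1} = w_n + h·f(x_n, w_n).
x=0.000000, w=-1.800000: f=2.250000 → w ← -1.800000 + 0.41·2.250000 = -0.877500
x=0.410000, w=-0.877500: f=1.041402 → w ← -0.877500 + 0.41·1.041402 = -0.450525
x=0.820000, w=-0.450525: f=0.341264 → w ← -0.450525 + 0.41·0.341264 = -0.310607
x=1.230000, w=-0.310607: f=-0.110999 → w ← -0.310607 + 0.41·(-0.110999) = -0.356116
x=1.640000, w=-0.356116: f=-0.442423 → w ← -0.356116 + 0.41·(-0.442423) = -0.537510
w(2.05) ≈ -0.5375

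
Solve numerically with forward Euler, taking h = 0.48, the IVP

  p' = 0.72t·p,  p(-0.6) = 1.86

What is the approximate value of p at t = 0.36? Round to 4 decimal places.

Euler: p_{n+1} = p_n + h·f(t_n, p_n).
t=-0.600000, p=1.860000: f=-0.803520 → p ← 1.860000 + 0.48·(-0.803520) = 1.474310
t=-0.120000, p=1.474310: f=-0.127380 → p ← 1.474310 + 0.48·(-0.127380) = 1.413168
p(0.36) ≈ 1.4132

1.4132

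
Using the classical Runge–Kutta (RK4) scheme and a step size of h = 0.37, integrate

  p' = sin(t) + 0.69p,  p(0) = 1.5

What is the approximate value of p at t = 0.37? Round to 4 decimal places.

RK4: k1 = f(t_n, p_n); k2 = f(t_n + h/2, p_n + (h/2)·k1); k3 = f(t_n + h/2, p_n + (h/2)·k2); k4 = f(t_n + h, p_n + h·k3); p_{n+1} = p_n + (h/6)·(k1 + 2k2 + 2k3 + k4).
t=0.000000, p=1.500000:
  k1 = f(0.000000, 1.500000) = 1.035000
  k2 = f(0.185000, 1.691475) = 1.351064
  k3 = f(0.185000, 1.749947) = 1.391410
  k4 = f(0.370000, 2.014822) = 1.751842
  p ← 1.500000 + (0.37/6)·(k1 + 2k2 + 2k3 + k4) = 2.010094
p(0.37) ≈ 2.0101

2.0101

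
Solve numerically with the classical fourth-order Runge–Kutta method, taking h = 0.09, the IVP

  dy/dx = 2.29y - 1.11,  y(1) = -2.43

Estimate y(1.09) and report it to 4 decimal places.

-3.0971

RK4: k1 = f(x_n, y_n); k2 = f(x_n + h/2, y_n + (h/2)·k1); k3 = f(x_n + h/2, y_n + (h/2)·k2); k4 = f(x_n + h, y_n + h·k3); y_{n+1} = y_n + (h/6)·(k1 + 2k2 + 2k3 + k4).
x=1.000000, y=-2.430000:
  k1 = f(1.000000, -2.430000) = -6.674700
  k2 = f(1.045000, -2.730362) = -7.362528
  k3 = f(1.045000, -2.761314) = -7.433408
  k4 = f(1.090000, -3.099007) = -8.206725
  y ← -2.430000 + (0.09/6)·(k1 + 2k2 + 2k3 + k4) = -3.097099
y(1.09) ≈ -3.0971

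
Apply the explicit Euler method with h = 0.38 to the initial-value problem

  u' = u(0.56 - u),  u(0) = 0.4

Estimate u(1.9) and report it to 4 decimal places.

0.4965

Euler: u_{n+1} = u_n + h·f(x_n, u_n).
x=0.000000, u=0.400000: f=0.064000 → u ← 0.400000 + 0.38·0.064000 = 0.424320
x=0.380000, u=0.424320: f=0.057572 → u ← 0.424320 + 0.38·0.057572 = 0.446197
x=0.760000, u=0.446197: f=0.050778 → u ← 0.446197 + 0.38·0.050778 = 0.465493
x=1.140000, u=0.465493: f=0.043992 → u ← 0.465493 + 0.38·0.043992 = 0.482210
x=1.520000, u=0.482210: f=0.037511 → u ← 0.482210 + 0.38·0.037511 = 0.496464
u(1.9) ≈ 0.4965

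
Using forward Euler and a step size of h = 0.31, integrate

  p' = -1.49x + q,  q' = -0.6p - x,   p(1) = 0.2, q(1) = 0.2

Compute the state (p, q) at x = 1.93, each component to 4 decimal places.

-1.7589, -0.8601

Euler on (p,q): p_{n+1} = p_n + h·p', q_{n+1} = q_n + h·q'.
1.000000: (0.200000, 0.200000); f=(-1.290000, -1.120000) → (-0.199900, -0.147200)
1.310000: (-0.199900, -0.147200); f=(-2.099100, -1.190060) → (-0.850621, -0.516119)
1.620000: (-0.850621, -0.516119); f=(-2.929919, -1.109627) → (-1.758896, -0.860103)
(p(1.93), q(1.93)) ≈ (-1.7589, -0.8601)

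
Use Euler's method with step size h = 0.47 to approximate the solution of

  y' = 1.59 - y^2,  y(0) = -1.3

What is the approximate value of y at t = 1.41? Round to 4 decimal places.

-1.6967

Euler: y_{n+1} = y_n + h·f(t_n, y_n).
t=0.000000, y=-1.300000: f=-0.100000 → y ← -1.300000 + 0.47·(-0.100000) = -1.347000
t=0.470000, y=-1.347000: f=-0.224409 → y ← -1.347000 + 0.47·(-0.224409) = -1.452472
t=0.940000, y=-1.452472: f=-0.519676 → y ← -1.452472 + 0.47·(-0.519676) = -1.696720
y(1.41) ≈ -1.6967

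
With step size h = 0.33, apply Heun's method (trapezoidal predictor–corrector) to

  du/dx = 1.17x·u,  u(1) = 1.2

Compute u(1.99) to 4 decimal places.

Heun: k1 = f(x_n, u_n); k2 = f(x_n + h, u_n + h·k1); u_{n+1} = u_n + (h/2)·(k1 + k2).
x=1.000000, u=1.200000:
  k1 = f(1.000000, 1.200000) = 1.404000
  k2 = f(1.330000, 1.663320) = 2.588292
  u ← 1.200000 + (0.33/2)·(1.404000 + 2.588292) = 1.858728
x=1.330000, u=1.858728:
  k1 = f(1.330000, 1.858728) = 2.892367
  k2 = f(1.660000, 2.813209) = 5.463815
  u ← 1.858728 + (0.33/2)·(2.892367 + 5.463815) = 3.237498
x=1.660000, u=3.237498:
  k1 = f(1.660000, 3.237498) = 6.287869
  k2 = f(1.990000, 5.312495) = 12.369082
  u ← 3.237498 + (0.33/2)·(6.287869 + 12.369082) = 6.315895
u(1.99) ≈ 6.3159

6.3159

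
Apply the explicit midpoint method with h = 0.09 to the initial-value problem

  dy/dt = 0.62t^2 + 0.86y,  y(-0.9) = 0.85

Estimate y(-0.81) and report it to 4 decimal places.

0.9609

Midpoint: k1 = f(t_n, y_n); k2 = f(t_n + h/2, y_n + (h/2)·k1); y_{n+1} = y_n + h·k2.
t=-0.900000, y=0.850000:
  k1 = f(-0.900000, 0.850000) = 1.233200
  k2 = f(-0.855000, 0.905494) = 1.231960
  y ← 0.850000 + 0.09·1.231960 = 0.960876
y(-0.81) ≈ 0.9609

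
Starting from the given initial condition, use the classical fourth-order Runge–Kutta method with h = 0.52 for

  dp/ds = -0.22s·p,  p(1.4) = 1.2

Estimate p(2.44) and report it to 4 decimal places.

RK4: k1 = f(s_n, p_n); k2 = f(s_n + h/2, p_n + (h/2)·k1); k3 = f(s_n + h/2, p_n + (h/2)·k2); k4 = f(s_n + h, p_n + h·k3); p_{n+1} = p_n + (h/6)·(k1 + 2k2 + 2k3 + k4).
s=1.400000, p=1.200000:
  k1 = f(1.400000, 1.200000) = -0.369600
  k2 = f(1.660000, 1.103904) = -0.403146
  k3 = f(1.660000, 1.095182) = -0.399961
  k4 = f(1.920000, 0.992021) = -0.419029
  p ← 1.200000 + (0.52/6)·(k1 + 2k2 + 2k3 + k4) = 0.992447
s=1.920000, p=0.992447:
  k1 = f(1.920000, 0.992447) = -0.419210
  k2 = f(2.180000, 0.883453) = -0.423704
  k3 = f(2.180000, 0.882284) = -0.423143
  k4 = f(2.440000, 0.772412) = -0.414631
  p ← 0.992447 + (0.52/6)·(k1 + 2k2 + 2k3 + k4) = 0.773394
p(2.44) ≈ 0.7734

0.7734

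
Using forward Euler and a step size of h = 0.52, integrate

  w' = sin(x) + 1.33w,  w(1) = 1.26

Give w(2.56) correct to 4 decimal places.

Euler: w_{n+1} = w_n + h·f(x_n, w_n).
x=1.000000, w=1.260000: f=2.517271 → w ← 1.260000 + 0.52·2.517271 = 2.568981
x=1.520000, w=2.568981: f=4.415455 → w ← 2.568981 + 0.52·4.415455 = 4.865017
x=2.040000, w=4.865017: f=7.362402 → w ← 4.865017 + 0.52·7.362402 = 8.693466
w(2.56) ≈ 8.6935

8.6935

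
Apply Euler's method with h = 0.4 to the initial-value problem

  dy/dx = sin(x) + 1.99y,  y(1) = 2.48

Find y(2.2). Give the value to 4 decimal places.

16.5503

Euler: y_{n+1} = y_n + h·f(x_n, y_n).
x=1.000000, y=2.480000: f=5.776671 → y ← 2.480000 + 0.4·5.776671 = 4.790668
x=1.400000, y=4.790668: f=10.518880 → y ← 4.790668 + 0.4·10.518880 = 8.998220
x=1.800000, y=8.998220: f=18.880306 → y ← 8.998220 + 0.4·18.880306 = 16.550343
y(2.2) ≈ 16.5503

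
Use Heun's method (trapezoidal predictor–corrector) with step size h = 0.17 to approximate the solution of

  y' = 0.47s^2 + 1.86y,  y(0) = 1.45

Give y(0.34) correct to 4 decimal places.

Heun: k1 = f(s_n, y_n); k2 = f(s_n + h, y_n + h·k1); y_{n+1} = y_n + (h/2)·(k1 + k2).
s=0.000000, y=1.450000:
  k1 = f(0.000000, 1.450000) = 2.697000
  k2 = f(0.170000, 1.908490) = 3.563374
  y ← 1.450000 + (0.17/2)·(2.697000 + 3.563374) = 1.982132
s=0.170000, y=1.982132:
  k1 = f(0.170000, 1.982132) = 3.700348
  k2 = f(0.340000, 2.611191) = 4.911147
  y ← 1.982132 + (0.17/2)·(3.700348 + 4.911147) = 2.714109
y(0.34) ≈ 2.7141

2.7141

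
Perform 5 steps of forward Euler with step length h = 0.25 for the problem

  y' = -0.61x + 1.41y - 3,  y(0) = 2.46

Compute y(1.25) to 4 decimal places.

3.0907

Euler: y_{n+1} = y_n + h·f(x_n, y_n).
x=0.000000, y=2.460000: f=0.468600 → y ← 2.460000 + 0.25·0.468600 = 2.577150
x=0.250000, y=2.577150: f=0.481282 → y ← 2.577150 + 0.25·0.481282 = 2.697470
x=0.500000, y=2.697470: f=0.498433 → y ← 2.697470 + 0.25·0.498433 = 2.822079
x=0.750000, y=2.822079: f=0.521631 → y ← 2.822079 + 0.25·0.521631 = 2.952486
x=1.000000, y=2.952486: f=0.553006 → y ← 2.952486 + 0.25·0.553006 = 3.090738
y(1.25) ≈ 3.0907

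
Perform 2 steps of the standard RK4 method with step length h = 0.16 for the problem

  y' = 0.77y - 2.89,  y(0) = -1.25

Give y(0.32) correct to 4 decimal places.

RK4: k1 = f(t_n, y_n); k2 = f(t_n + h/2, y_n + (h/2)·k1); k3 = f(t_n + h/2, y_n + (h/2)·k2); k4 = f(t_n + h, y_n + h·k3); y_{n+1} = y_n + (h/6)·(k1 + 2k2 + 2k3 + k4).
t=0.000000, y=-1.250000:
  k1 = f(0.000000, -1.250000) = -3.852500
  k2 = f(0.080000, -1.558200) = -4.089814
  k3 = f(0.080000, -1.577185) = -4.104433
  k4 = f(0.160000, -1.906709) = -4.358166
  y ← -1.250000 + (0.16/6)·(k1 + 2k2 + 2k3 + k4) = -1.905978
t=0.160000, y=-1.905978:
  k1 = f(0.160000, -1.905978) = -4.357603
  k2 = f(0.240000, -2.254586) = -4.626031
  k3 = f(0.240000, -2.276060) = -4.642566
  k4 = f(0.320000, -2.648788) = -4.929567
  y ← -1.905978 + (0.16/6)·(k1 + 2k2 + 2k3 + k4) = -2.647961
y(0.32) ≈ -2.6480

-2.6480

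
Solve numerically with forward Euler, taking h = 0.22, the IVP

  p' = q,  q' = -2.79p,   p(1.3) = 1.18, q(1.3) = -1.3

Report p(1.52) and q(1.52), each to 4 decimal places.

0.8940, -2.0243

Euler on (p,q): p_{n+1} = p_n + h·p', q_{n+1} = q_n + h·q'.
1.300000: (1.180000, -1.300000); f=(-1.300000, -3.292200) → (0.894000, -2.024284)
(p(1.52), q(1.52)) ≈ (0.8940, -2.0243)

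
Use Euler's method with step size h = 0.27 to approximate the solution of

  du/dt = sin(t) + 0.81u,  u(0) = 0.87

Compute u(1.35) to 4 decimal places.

3.1518

Euler: u_{n+1} = u_n + h·f(t_n, u_n).
t=0.000000, u=0.870000: f=0.704700 → u ← 0.870000 + 0.27·0.704700 = 1.060269
t=0.270000, u=1.060269: f=1.125549 → u ← 1.060269 + 0.27·1.125549 = 1.364167
t=0.540000, u=1.364167: f=1.619112 → u ← 1.364167 + 0.27·1.619112 = 1.801327
t=0.810000, u=1.801327: f=2.183362 → u ← 1.801327 + 0.27·2.183362 = 2.390835
t=1.080000, u=2.390835: f=2.818534 → u ← 2.390835 + 0.27·2.818534 = 3.151840
u(1.35) ≈ 3.1518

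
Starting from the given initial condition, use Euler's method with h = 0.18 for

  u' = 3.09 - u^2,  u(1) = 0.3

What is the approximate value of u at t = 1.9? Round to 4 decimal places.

1.7231

Euler: u_{n+1} = u_n + h·f(t_n, u_n).
t=1.000000, u=0.300000: f=3.000000 → u ← 0.300000 + 0.18·3.000000 = 0.840000
t=1.180000, u=0.840000: f=2.384400 → u ← 0.840000 + 0.18·2.384400 = 1.269192
t=1.360000, u=1.269192: f=1.479152 → u ← 1.269192 + 0.18·1.479152 = 1.535439
t=1.540000, u=1.535439: f=0.732426 → u ← 1.535439 + 0.18·0.732426 = 1.667276
t=1.720000, u=1.667276: f=0.310191 → u ← 1.667276 + 0.18·0.310191 = 1.723110
u(1.9) ≈ 1.7231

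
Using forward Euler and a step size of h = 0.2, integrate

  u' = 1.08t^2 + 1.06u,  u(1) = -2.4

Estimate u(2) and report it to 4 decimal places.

-3.2648

Euler: u_{n+1} = u_n + h·f(t_n, u_n).
t=1.000000, u=-2.400000: f=-1.464000 → u ← -2.400000 + 0.2·(-1.464000) = -2.692800
t=1.200000, u=-2.692800: f=-1.299168 → u ← -2.692800 + 0.2·(-1.299168) = -2.952634
t=1.400000, u=-2.952634: f=-1.012992 → u ← -2.952634 + 0.2·(-1.012992) = -3.155232
t=1.600000, u=-3.155232: f=-0.579746 → u ← -3.155232 + 0.2·(-0.579746) = -3.271181
t=1.800000, u=-3.271181: f=0.031748 → u ← -3.271181 + 0.2·0.031748 = -3.264831
u(2) ≈ -3.2648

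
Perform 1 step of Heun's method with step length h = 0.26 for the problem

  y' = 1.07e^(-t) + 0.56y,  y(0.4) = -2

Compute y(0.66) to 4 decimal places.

Heun: k1 = f(t_n, y_n); k2 = f(t_n + h, y_n + h·k1); y_{n+1} = y_n + (h/2)·(k1 + k2).
t=0.400000, y=-2.000000:
  k1 = f(0.400000, -2.000000) = -0.402758
  k2 = f(0.660000, -2.104717) = -0.625611
  y ← -2.000000 + (0.26/2)·(-0.402758 + (-0.625611)) = -2.133688
y(0.66) ≈ -2.1337

-2.1337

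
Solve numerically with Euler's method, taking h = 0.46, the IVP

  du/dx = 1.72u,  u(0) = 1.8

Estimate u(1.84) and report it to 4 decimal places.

Euler: u_{n+1} = u_n + h·f(x_n, u_n).
x=0.000000, u=1.800000: f=3.096000 → u ← 1.800000 + 0.46·3.096000 = 3.224160
x=0.460000, u=3.224160: f=5.545555 → u ← 3.224160 + 0.46·5.545555 = 5.775115
x=0.920000, u=5.775115: f=9.933198 → u ← 5.775115 + 0.46·9.933198 = 10.344387
x=1.380000, u=10.344387: f=17.792345 → u ← 10.344387 + 0.46·17.792345 = 18.528865
u(1.84) ≈ 18.5289

18.5289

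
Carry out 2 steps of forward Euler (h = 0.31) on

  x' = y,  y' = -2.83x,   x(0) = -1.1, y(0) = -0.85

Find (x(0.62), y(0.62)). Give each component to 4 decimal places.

-1.3278, 1.3112

Euler on (x,y): x_{n+1} = x_n + h·x', y_{n+1} = y_n + h·y'.
0.000000: (-1.100000, -0.850000); f=(-0.850000, 3.113000) → (-1.363500, 0.115030)
0.310000: (-1.363500, 0.115030); f=(0.115030, 3.858705) → (-1.327841, 1.311229)
(x(0.62), y(0.62)) ≈ (-1.3278, 1.3112)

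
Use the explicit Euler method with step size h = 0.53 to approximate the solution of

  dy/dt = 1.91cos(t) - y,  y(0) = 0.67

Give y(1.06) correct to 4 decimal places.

Euler: y_{n+1} = y_n + h·f(t_n, y_n).
t=0.000000, y=0.670000: f=1.240000 → y ← 0.670000 + 0.53·1.240000 = 1.327200
t=0.530000, y=1.327200: f=0.320762 → y ← 1.327200 + 0.53·0.320762 = 1.497204
y(1.06) ≈ 1.4972

1.4972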